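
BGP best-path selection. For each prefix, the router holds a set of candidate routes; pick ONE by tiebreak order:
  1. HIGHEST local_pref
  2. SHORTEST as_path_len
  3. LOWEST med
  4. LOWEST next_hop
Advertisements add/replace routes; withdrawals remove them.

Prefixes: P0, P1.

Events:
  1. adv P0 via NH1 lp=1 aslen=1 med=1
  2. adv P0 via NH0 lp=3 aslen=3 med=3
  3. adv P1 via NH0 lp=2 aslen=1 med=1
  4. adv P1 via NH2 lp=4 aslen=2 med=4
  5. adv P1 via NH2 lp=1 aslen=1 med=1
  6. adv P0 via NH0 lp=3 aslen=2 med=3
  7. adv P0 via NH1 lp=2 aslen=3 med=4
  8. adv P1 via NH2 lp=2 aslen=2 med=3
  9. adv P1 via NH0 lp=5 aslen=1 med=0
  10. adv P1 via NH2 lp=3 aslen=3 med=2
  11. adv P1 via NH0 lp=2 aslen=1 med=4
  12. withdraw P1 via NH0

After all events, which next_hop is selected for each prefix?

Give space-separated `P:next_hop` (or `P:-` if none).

Op 1: best P0=NH1 P1=-
Op 2: best P0=NH0 P1=-
Op 3: best P0=NH0 P1=NH0
Op 4: best P0=NH0 P1=NH2
Op 5: best P0=NH0 P1=NH0
Op 6: best P0=NH0 P1=NH0
Op 7: best P0=NH0 P1=NH0
Op 8: best P0=NH0 P1=NH0
Op 9: best P0=NH0 P1=NH0
Op 10: best P0=NH0 P1=NH0
Op 11: best P0=NH0 P1=NH2
Op 12: best P0=NH0 P1=NH2

Answer: P0:NH0 P1:NH2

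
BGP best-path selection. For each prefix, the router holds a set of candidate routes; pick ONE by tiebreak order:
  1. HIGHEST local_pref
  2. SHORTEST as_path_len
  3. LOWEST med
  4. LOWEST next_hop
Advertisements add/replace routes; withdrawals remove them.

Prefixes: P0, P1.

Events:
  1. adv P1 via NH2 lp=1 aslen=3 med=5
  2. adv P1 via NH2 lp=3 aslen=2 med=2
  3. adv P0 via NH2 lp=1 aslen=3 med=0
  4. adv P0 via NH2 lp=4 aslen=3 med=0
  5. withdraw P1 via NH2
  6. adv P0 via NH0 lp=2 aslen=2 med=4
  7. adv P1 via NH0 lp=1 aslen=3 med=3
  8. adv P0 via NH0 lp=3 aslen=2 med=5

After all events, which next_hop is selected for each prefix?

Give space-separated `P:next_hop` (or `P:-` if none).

Op 1: best P0=- P1=NH2
Op 2: best P0=- P1=NH2
Op 3: best P0=NH2 P1=NH2
Op 4: best P0=NH2 P1=NH2
Op 5: best P0=NH2 P1=-
Op 6: best P0=NH2 P1=-
Op 7: best P0=NH2 P1=NH0
Op 8: best P0=NH2 P1=NH0

Answer: P0:NH2 P1:NH0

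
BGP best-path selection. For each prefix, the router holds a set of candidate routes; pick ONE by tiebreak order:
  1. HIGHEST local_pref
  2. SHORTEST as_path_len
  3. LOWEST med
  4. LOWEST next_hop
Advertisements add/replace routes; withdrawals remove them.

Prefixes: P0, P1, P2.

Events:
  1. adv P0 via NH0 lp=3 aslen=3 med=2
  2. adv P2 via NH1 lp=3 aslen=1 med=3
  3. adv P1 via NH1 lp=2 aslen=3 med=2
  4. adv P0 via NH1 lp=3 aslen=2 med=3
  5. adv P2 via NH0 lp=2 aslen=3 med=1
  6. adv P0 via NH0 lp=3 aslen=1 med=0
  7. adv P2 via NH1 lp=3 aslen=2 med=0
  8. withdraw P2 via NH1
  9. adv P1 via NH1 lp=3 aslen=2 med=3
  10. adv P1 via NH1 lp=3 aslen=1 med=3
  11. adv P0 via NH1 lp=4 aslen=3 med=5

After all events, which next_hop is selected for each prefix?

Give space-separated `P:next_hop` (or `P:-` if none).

Op 1: best P0=NH0 P1=- P2=-
Op 2: best P0=NH0 P1=- P2=NH1
Op 3: best P0=NH0 P1=NH1 P2=NH1
Op 4: best P0=NH1 P1=NH1 P2=NH1
Op 5: best P0=NH1 P1=NH1 P2=NH1
Op 6: best P0=NH0 P1=NH1 P2=NH1
Op 7: best P0=NH0 P1=NH1 P2=NH1
Op 8: best P0=NH0 P1=NH1 P2=NH0
Op 9: best P0=NH0 P1=NH1 P2=NH0
Op 10: best P0=NH0 P1=NH1 P2=NH0
Op 11: best P0=NH1 P1=NH1 P2=NH0

Answer: P0:NH1 P1:NH1 P2:NH0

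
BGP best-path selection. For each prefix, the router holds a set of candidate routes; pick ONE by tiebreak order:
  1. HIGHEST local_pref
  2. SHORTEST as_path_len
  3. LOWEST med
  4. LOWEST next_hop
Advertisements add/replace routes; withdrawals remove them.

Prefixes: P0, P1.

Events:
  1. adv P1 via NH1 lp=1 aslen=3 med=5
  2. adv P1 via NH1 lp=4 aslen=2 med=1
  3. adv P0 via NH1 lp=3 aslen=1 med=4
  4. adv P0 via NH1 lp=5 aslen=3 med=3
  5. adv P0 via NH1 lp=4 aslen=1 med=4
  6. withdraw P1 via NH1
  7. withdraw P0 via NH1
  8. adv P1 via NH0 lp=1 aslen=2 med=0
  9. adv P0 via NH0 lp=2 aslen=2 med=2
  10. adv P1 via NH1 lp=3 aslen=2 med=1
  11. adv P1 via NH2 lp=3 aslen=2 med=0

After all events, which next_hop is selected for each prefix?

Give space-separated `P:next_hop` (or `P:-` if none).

Answer: P0:NH0 P1:NH2

Derivation:
Op 1: best P0=- P1=NH1
Op 2: best P0=- P1=NH1
Op 3: best P0=NH1 P1=NH1
Op 4: best P0=NH1 P1=NH1
Op 5: best P0=NH1 P1=NH1
Op 6: best P0=NH1 P1=-
Op 7: best P0=- P1=-
Op 8: best P0=- P1=NH0
Op 9: best P0=NH0 P1=NH0
Op 10: best P0=NH0 P1=NH1
Op 11: best P0=NH0 P1=NH2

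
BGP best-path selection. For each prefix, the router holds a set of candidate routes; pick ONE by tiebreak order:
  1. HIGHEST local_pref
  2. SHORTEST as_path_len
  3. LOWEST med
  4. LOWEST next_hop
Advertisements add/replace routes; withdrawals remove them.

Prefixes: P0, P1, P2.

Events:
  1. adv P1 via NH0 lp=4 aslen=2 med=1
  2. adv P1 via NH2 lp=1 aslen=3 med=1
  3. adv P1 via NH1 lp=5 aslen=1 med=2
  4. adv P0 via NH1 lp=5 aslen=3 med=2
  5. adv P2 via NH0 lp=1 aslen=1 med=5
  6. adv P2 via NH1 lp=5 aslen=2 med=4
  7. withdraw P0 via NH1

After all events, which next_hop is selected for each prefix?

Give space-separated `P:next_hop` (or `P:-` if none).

Answer: P0:- P1:NH1 P2:NH1

Derivation:
Op 1: best P0=- P1=NH0 P2=-
Op 2: best P0=- P1=NH0 P2=-
Op 3: best P0=- P1=NH1 P2=-
Op 4: best P0=NH1 P1=NH1 P2=-
Op 5: best P0=NH1 P1=NH1 P2=NH0
Op 6: best P0=NH1 P1=NH1 P2=NH1
Op 7: best P0=- P1=NH1 P2=NH1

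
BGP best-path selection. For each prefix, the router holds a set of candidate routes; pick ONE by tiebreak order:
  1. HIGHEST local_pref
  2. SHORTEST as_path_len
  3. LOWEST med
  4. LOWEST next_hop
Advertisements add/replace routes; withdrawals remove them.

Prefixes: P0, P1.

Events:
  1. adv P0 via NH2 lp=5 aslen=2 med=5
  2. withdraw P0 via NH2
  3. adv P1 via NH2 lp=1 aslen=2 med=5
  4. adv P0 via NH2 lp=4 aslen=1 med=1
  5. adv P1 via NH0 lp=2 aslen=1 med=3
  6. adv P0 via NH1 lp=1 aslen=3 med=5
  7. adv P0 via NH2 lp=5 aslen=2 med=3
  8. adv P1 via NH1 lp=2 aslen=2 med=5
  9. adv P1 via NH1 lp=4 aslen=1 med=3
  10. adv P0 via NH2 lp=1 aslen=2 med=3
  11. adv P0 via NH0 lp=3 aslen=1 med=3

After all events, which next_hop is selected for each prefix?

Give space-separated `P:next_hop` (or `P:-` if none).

Op 1: best P0=NH2 P1=-
Op 2: best P0=- P1=-
Op 3: best P0=- P1=NH2
Op 4: best P0=NH2 P1=NH2
Op 5: best P0=NH2 P1=NH0
Op 6: best P0=NH2 P1=NH0
Op 7: best P0=NH2 P1=NH0
Op 8: best P0=NH2 P1=NH0
Op 9: best P0=NH2 P1=NH1
Op 10: best P0=NH2 P1=NH1
Op 11: best P0=NH0 P1=NH1

Answer: P0:NH0 P1:NH1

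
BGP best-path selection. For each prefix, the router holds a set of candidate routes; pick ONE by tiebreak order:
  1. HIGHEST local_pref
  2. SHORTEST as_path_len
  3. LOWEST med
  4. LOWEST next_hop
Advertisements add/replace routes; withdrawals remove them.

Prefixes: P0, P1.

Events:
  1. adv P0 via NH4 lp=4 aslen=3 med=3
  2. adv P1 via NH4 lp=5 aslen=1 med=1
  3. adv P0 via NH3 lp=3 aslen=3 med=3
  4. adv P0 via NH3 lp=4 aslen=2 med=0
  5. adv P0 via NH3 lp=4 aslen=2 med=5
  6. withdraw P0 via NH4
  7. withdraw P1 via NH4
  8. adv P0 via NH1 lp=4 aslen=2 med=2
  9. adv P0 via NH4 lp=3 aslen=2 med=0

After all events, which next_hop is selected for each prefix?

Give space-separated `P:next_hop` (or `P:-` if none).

Op 1: best P0=NH4 P1=-
Op 2: best P0=NH4 P1=NH4
Op 3: best P0=NH4 P1=NH4
Op 4: best P0=NH3 P1=NH4
Op 5: best P0=NH3 P1=NH4
Op 6: best P0=NH3 P1=NH4
Op 7: best P0=NH3 P1=-
Op 8: best P0=NH1 P1=-
Op 9: best P0=NH1 P1=-

Answer: P0:NH1 P1:-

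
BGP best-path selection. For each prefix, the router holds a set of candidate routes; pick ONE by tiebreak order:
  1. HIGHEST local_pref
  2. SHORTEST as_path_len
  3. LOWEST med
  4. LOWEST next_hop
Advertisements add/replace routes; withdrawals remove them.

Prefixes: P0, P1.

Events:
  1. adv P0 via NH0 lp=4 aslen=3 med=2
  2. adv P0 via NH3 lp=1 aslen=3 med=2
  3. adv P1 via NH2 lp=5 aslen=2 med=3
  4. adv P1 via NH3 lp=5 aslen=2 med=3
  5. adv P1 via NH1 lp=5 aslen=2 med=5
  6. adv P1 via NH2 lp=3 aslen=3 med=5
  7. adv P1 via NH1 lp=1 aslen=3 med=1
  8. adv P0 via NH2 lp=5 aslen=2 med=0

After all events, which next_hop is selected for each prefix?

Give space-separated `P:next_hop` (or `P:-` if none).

Answer: P0:NH2 P1:NH3

Derivation:
Op 1: best P0=NH0 P1=-
Op 2: best P0=NH0 P1=-
Op 3: best P0=NH0 P1=NH2
Op 4: best P0=NH0 P1=NH2
Op 5: best P0=NH0 P1=NH2
Op 6: best P0=NH0 P1=NH3
Op 7: best P0=NH0 P1=NH3
Op 8: best P0=NH2 P1=NH3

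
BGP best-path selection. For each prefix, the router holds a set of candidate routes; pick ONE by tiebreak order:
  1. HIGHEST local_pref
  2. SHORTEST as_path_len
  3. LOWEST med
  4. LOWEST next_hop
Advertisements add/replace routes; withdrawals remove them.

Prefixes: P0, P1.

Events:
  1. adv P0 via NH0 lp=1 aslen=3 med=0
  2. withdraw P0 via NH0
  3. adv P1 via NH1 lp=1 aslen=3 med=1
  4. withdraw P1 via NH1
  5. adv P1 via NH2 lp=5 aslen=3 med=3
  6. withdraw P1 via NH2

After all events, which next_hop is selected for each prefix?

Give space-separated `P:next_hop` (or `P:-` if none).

Answer: P0:- P1:-

Derivation:
Op 1: best P0=NH0 P1=-
Op 2: best P0=- P1=-
Op 3: best P0=- P1=NH1
Op 4: best P0=- P1=-
Op 5: best P0=- P1=NH2
Op 6: best P0=- P1=-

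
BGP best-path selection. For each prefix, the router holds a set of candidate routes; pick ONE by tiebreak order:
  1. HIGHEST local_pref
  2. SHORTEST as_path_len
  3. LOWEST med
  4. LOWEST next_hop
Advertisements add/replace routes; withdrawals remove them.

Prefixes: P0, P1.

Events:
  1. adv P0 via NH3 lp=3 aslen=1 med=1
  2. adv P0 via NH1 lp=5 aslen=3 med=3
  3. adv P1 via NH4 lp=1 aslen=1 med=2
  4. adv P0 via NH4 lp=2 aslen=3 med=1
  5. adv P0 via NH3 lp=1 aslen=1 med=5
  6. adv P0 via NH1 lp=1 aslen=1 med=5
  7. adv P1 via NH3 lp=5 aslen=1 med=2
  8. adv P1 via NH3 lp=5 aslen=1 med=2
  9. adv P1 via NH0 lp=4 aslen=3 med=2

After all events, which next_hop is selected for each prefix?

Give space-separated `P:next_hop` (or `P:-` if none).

Answer: P0:NH4 P1:NH3

Derivation:
Op 1: best P0=NH3 P1=-
Op 2: best P0=NH1 P1=-
Op 3: best P0=NH1 P1=NH4
Op 4: best P0=NH1 P1=NH4
Op 5: best P0=NH1 P1=NH4
Op 6: best P0=NH4 P1=NH4
Op 7: best P0=NH4 P1=NH3
Op 8: best P0=NH4 P1=NH3
Op 9: best P0=NH4 P1=NH3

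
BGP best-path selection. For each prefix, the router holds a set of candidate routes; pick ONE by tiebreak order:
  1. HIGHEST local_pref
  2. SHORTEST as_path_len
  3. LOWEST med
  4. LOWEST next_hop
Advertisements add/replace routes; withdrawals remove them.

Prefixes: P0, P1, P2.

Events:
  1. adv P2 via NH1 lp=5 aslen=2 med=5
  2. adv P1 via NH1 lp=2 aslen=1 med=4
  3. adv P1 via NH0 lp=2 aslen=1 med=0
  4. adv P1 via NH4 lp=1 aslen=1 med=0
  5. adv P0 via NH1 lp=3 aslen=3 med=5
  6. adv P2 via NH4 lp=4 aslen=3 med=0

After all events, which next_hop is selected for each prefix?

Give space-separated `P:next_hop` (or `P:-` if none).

Op 1: best P0=- P1=- P2=NH1
Op 2: best P0=- P1=NH1 P2=NH1
Op 3: best P0=- P1=NH0 P2=NH1
Op 4: best P0=- P1=NH0 P2=NH1
Op 5: best P0=NH1 P1=NH0 P2=NH1
Op 6: best P0=NH1 P1=NH0 P2=NH1

Answer: P0:NH1 P1:NH0 P2:NH1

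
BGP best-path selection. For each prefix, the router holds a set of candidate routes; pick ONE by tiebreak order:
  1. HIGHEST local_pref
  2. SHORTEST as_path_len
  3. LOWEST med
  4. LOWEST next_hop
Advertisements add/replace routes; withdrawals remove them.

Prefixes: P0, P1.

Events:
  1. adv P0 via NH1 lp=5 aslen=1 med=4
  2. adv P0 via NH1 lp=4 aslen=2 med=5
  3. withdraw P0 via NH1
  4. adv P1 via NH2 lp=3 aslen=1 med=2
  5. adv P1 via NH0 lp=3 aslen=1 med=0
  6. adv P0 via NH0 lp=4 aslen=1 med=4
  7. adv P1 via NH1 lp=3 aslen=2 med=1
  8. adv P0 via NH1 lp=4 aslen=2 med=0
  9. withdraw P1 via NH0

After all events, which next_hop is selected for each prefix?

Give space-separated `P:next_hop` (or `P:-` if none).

Answer: P0:NH0 P1:NH2

Derivation:
Op 1: best P0=NH1 P1=-
Op 2: best P0=NH1 P1=-
Op 3: best P0=- P1=-
Op 4: best P0=- P1=NH2
Op 5: best P0=- P1=NH0
Op 6: best P0=NH0 P1=NH0
Op 7: best P0=NH0 P1=NH0
Op 8: best P0=NH0 P1=NH0
Op 9: best P0=NH0 P1=NH2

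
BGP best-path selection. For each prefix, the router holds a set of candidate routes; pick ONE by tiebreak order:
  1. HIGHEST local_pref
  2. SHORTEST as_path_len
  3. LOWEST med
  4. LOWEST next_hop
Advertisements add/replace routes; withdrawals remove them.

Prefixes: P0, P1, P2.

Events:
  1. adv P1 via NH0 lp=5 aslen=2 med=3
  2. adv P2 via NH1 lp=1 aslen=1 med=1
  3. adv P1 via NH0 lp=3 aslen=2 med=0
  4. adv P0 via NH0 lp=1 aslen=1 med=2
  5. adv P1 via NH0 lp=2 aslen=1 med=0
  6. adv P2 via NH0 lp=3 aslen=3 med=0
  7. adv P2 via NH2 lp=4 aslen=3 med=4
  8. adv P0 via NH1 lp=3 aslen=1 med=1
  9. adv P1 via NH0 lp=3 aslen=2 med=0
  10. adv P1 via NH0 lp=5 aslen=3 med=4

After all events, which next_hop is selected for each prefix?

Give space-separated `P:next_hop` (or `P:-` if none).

Answer: P0:NH1 P1:NH0 P2:NH2

Derivation:
Op 1: best P0=- P1=NH0 P2=-
Op 2: best P0=- P1=NH0 P2=NH1
Op 3: best P0=- P1=NH0 P2=NH1
Op 4: best P0=NH0 P1=NH0 P2=NH1
Op 5: best P0=NH0 P1=NH0 P2=NH1
Op 6: best P0=NH0 P1=NH0 P2=NH0
Op 7: best P0=NH0 P1=NH0 P2=NH2
Op 8: best P0=NH1 P1=NH0 P2=NH2
Op 9: best P0=NH1 P1=NH0 P2=NH2
Op 10: best P0=NH1 P1=NH0 P2=NH2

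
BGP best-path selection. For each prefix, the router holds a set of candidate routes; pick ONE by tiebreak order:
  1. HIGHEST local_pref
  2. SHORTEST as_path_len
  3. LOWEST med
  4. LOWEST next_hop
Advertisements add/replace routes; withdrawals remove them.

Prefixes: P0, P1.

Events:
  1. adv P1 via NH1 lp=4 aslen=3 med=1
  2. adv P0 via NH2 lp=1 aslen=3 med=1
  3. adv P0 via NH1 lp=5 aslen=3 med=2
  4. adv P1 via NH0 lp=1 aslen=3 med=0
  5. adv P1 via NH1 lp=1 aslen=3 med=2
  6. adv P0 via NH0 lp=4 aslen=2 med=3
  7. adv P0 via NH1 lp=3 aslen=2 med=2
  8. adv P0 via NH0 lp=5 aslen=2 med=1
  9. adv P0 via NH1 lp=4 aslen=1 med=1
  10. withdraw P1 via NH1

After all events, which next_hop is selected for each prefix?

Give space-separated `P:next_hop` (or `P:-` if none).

Answer: P0:NH0 P1:NH0

Derivation:
Op 1: best P0=- P1=NH1
Op 2: best P0=NH2 P1=NH1
Op 3: best P0=NH1 P1=NH1
Op 4: best P0=NH1 P1=NH1
Op 5: best P0=NH1 P1=NH0
Op 6: best P0=NH1 P1=NH0
Op 7: best P0=NH0 P1=NH0
Op 8: best P0=NH0 P1=NH0
Op 9: best P0=NH0 P1=NH0
Op 10: best P0=NH0 P1=NH0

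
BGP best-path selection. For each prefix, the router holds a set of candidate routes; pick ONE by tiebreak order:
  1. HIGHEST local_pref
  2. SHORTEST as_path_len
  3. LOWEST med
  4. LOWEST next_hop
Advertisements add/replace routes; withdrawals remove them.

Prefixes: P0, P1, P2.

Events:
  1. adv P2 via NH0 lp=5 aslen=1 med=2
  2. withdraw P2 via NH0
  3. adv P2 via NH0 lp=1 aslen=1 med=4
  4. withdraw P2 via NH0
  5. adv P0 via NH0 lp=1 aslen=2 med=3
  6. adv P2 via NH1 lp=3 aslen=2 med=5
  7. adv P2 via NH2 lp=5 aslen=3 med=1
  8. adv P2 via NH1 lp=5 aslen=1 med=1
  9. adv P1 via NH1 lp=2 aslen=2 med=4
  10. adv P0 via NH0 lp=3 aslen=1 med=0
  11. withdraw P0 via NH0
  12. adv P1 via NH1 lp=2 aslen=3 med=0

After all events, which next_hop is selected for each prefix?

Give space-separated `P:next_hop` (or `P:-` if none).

Op 1: best P0=- P1=- P2=NH0
Op 2: best P0=- P1=- P2=-
Op 3: best P0=- P1=- P2=NH0
Op 4: best P0=- P1=- P2=-
Op 5: best P0=NH0 P1=- P2=-
Op 6: best P0=NH0 P1=- P2=NH1
Op 7: best P0=NH0 P1=- P2=NH2
Op 8: best P0=NH0 P1=- P2=NH1
Op 9: best P0=NH0 P1=NH1 P2=NH1
Op 10: best P0=NH0 P1=NH1 P2=NH1
Op 11: best P0=- P1=NH1 P2=NH1
Op 12: best P0=- P1=NH1 P2=NH1

Answer: P0:- P1:NH1 P2:NH1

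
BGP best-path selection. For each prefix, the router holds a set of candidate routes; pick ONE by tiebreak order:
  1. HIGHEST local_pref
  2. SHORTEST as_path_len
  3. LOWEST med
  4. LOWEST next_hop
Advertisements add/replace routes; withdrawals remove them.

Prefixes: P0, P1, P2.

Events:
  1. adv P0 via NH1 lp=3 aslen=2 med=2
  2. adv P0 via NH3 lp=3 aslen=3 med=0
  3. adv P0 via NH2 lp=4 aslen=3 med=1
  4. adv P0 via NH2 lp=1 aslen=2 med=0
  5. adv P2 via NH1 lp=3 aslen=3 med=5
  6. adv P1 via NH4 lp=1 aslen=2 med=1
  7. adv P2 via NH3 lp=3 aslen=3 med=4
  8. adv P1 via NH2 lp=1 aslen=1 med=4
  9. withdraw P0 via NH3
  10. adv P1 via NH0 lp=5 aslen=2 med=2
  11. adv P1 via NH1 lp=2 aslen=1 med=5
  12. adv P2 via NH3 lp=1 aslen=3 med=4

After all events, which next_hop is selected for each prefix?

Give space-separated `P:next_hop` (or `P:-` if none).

Answer: P0:NH1 P1:NH0 P2:NH1

Derivation:
Op 1: best P0=NH1 P1=- P2=-
Op 2: best P0=NH1 P1=- P2=-
Op 3: best P0=NH2 P1=- P2=-
Op 4: best P0=NH1 P1=- P2=-
Op 5: best P0=NH1 P1=- P2=NH1
Op 6: best P0=NH1 P1=NH4 P2=NH1
Op 7: best P0=NH1 P1=NH4 P2=NH3
Op 8: best P0=NH1 P1=NH2 P2=NH3
Op 9: best P0=NH1 P1=NH2 P2=NH3
Op 10: best P0=NH1 P1=NH0 P2=NH3
Op 11: best P0=NH1 P1=NH0 P2=NH3
Op 12: best P0=NH1 P1=NH0 P2=NH1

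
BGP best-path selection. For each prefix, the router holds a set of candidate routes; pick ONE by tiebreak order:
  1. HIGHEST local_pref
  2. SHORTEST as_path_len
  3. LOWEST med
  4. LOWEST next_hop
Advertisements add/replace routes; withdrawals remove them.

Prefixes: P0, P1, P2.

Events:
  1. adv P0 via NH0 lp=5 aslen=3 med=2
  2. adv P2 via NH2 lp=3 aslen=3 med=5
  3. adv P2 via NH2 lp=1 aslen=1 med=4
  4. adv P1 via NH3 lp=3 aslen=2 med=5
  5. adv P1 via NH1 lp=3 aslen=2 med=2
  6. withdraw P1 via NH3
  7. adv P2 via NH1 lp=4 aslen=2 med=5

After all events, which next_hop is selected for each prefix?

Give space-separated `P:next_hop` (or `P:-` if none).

Answer: P0:NH0 P1:NH1 P2:NH1

Derivation:
Op 1: best P0=NH0 P1=- P2=-
Op 2: best P0=NH0 P1=- P2=NH2
Op 3: best P0=NH0 P1=- P2=NH2
Op 4: best P0=NH0 P1=NH3 P2=NH2
Op 5: best P0=NH0 P1=NH1 P2=NH2
Op 6: best P0=NH0 P1=NH1 P2=NH2
Op 7: best P0=NH0 P1=NH1 P2=NH1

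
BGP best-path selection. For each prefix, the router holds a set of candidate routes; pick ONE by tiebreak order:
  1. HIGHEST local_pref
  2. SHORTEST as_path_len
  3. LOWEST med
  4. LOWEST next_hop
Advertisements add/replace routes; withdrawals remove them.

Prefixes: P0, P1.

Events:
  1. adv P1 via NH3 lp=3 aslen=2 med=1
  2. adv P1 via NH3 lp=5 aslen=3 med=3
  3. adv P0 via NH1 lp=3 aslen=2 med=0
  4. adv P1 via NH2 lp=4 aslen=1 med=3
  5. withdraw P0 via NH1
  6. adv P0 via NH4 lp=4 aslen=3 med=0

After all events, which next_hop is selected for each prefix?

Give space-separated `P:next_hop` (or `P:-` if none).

Op 1: best P0=- P1=NH3
Op 2: best P0=- P1=NH3
Op 3: best P0=NH1 P1=NH3
Op 4: best P0=NH1 P1=NH3
Op 5: best P0=- P1=NH3
Op 6: best P0=NH4 P1=NH3

Answer: P0:NH4 P1:NH3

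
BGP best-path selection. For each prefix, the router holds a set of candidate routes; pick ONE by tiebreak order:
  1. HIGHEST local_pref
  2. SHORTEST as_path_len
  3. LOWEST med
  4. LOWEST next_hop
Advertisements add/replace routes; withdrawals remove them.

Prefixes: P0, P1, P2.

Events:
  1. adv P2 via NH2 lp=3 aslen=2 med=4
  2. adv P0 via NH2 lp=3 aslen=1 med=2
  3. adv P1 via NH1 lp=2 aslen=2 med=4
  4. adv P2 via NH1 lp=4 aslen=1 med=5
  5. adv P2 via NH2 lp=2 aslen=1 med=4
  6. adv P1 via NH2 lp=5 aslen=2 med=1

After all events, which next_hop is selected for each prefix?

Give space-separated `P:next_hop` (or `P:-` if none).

Op 1: best P0=- P1=- P2=NH2
Op 2: best P0=NH2 P1=- P2=NH2
Op 3: best P0=NH2 P1=NH1 P2=NH2
Op 4: best P0=NH2 P1=NH1 P2=NH1
Op 5: best P0=NH2 P1=NH1 P2=NH1
Op 6: best P0=NH2 P1=NH2 P2=NH1

Answer: P0:NH2 P1:NH2 P2:NH1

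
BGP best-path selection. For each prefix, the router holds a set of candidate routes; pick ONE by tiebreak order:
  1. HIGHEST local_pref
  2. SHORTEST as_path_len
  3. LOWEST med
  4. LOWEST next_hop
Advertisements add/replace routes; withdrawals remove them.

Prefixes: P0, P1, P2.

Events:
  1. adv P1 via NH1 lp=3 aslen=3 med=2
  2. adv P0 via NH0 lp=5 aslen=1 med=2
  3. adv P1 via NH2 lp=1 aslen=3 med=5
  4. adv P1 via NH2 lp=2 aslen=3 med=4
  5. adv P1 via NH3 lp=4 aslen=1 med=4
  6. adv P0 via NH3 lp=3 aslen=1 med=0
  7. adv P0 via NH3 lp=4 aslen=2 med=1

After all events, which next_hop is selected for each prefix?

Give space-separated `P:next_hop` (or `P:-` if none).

Answer: P0:NH0 P1:NH3 P2:-

Derivation:
Op 1: best P0=- P1=NH1 P2=-
Op 2: best P0=NH0 P1=NH1 P2=-
Op 3: best P0=NH0 P1=NH1 P2=-
Op 4: best P0=NH0 P1=NH1 P2=-
Op 5: best P0=NH0 P1=NH3 P2=-
Op 6: best P0=NH0 P1=NH3 P2=-
Op 7: best P0=NH0 P1=NH3 P2=-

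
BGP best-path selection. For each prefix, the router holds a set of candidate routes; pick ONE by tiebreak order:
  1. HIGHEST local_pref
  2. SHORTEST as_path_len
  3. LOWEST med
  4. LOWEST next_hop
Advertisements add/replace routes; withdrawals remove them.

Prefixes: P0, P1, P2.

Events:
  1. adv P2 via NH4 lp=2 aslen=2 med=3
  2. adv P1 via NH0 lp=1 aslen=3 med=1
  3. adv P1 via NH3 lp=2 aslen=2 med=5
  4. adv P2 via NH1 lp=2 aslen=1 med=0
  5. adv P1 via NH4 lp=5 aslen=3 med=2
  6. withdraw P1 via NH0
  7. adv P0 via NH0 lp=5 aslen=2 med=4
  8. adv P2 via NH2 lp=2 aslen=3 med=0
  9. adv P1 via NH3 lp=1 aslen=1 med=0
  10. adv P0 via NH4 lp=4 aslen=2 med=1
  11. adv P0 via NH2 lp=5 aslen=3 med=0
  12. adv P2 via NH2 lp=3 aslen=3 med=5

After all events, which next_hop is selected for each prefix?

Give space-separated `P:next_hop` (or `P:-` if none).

Op 1: best P0=- P1=- P2=NH4
Op 2: best P0=- P1=NH0 P2=NH4
Op 3: best P0=- P1=NH3 P2=NH4
Op 4: best P0=- P1=NH3 P2=NH1
Op 5: best P0=- P1=NH4 P2=NH1
Op 6: best P0=- P1=NH4 P2=NH1
Op 7: best P0=NH0 P1=NH4 P2=NH1
Op 8: best P0=NH0 P1=NH4 P2=NH1
Op 9: best P0=NH0 P1=NH4 P2=NH1
Op 10: best P0=NH0 P1=NH4 P2=NH1
Op 11: best P0=NH0 P1=NH4 P2=NH1
Op 12: best P0=NH0 P1=NH4 P2=NH2

Answer: P0:NH0 P1:NH4 P2:NH2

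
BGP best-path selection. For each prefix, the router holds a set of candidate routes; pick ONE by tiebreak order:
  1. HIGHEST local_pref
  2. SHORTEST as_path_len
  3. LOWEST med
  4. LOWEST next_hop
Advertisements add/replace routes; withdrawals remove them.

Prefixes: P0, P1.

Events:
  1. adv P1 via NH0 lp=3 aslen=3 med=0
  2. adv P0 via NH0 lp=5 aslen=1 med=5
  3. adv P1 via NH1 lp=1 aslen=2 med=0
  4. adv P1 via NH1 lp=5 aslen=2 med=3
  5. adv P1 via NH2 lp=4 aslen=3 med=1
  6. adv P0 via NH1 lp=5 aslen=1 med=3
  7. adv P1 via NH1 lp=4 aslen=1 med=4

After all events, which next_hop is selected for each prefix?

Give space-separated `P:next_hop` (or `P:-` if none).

Op 1: best P0=- P1=NH0
Op 2: best P0=NH0 P1=NH0
Op 3: best P0=NH0 P1=NH0
Op 4: best P0=NH0 P1=NH1
Op 5: best P0=NH0 P1=NH1
Op 6: best P0=NH1 P1=NH1
Op 7: best P0=NH1 P1=NH1

Answer: P0:NH1 P1:NH1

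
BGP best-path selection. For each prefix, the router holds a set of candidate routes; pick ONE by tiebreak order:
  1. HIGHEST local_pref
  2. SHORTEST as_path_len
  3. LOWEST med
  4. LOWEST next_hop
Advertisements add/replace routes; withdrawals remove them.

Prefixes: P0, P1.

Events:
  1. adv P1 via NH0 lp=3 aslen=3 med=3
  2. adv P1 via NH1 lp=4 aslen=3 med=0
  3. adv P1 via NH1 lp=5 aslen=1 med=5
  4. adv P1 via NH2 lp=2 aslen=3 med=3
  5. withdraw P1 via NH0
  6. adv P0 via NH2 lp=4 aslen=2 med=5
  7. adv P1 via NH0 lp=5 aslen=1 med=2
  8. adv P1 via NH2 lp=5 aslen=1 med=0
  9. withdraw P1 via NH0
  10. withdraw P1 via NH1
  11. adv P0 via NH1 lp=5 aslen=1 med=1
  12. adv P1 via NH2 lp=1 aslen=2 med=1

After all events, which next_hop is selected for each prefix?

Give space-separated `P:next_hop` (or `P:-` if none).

Op 1: best P0=- P1=NH0
Op 2: best P0=- P1=NH1
Op 3: best P0=- P1=NH1
Op 4: best P0=- P1=NH1
Op 5: best P0=- P1=NH1
Op 6: best P0=NH2 P1=NH1
Op 7: best P0=NH2 P1=NH0
Op 8: best P0=NH2 P1=NH2
Op 9: best P0=NH2 P1=NH2
Op 10: best P0=NH2 P1=NH2
Op 11: best P0=NH1 P1=NH2
Op 12: best P0=NH1 P1=NH2

Answer: P0:NH1 P1:NH2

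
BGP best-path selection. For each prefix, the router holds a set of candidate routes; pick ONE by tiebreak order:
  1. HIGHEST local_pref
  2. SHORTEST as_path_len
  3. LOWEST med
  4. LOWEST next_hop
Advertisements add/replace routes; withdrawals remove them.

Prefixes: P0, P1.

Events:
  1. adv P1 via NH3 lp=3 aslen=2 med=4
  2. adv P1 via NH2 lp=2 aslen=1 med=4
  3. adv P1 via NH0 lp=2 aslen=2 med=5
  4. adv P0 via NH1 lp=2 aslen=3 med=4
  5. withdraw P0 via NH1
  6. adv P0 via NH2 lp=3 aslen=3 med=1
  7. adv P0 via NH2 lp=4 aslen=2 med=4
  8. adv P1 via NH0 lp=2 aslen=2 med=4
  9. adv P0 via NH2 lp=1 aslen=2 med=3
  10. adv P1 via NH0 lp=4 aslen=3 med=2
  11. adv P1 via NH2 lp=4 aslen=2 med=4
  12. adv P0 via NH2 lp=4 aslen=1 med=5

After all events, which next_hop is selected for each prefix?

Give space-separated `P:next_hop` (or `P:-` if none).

Answer: P0:NH2 P1:NH2

Derivation:
Op 1: best P0=- P1=NH3
Op 2: best P0=- P1=NH3
Op 3: best P0=- P1=NH3
Op 4: best P0=NH1 P1=NH3
Op 5: best P0=- P1=NH3
Op 6: best P0=NH2 P1=NH3
Op 7: best P0=NH2 P1=NH3
Op 8: best P0=NH2 P1=NH3
Op 9: best P0=NH2 P1=NH3
Op 10: best P0=NH2 P1=NH0
Op 11: best P0=NH2 P1=NH2
Op 12: best P0=NH2 P1=NH2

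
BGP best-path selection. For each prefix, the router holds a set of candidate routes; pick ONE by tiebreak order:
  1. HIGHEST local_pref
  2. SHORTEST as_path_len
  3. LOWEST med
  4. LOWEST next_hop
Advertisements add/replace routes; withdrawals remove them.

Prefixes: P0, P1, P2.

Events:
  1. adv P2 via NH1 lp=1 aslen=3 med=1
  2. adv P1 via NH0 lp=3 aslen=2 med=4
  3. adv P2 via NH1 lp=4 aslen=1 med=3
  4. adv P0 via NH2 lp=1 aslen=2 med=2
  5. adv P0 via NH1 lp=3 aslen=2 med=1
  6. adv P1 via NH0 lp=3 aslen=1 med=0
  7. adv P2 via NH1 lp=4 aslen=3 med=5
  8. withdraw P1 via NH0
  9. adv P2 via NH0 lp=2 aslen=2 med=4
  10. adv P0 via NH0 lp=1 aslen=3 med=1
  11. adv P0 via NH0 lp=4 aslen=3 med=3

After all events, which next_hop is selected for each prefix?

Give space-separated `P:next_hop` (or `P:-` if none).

Answer: P0:NH0 P1:- P2:NH1

Derivation:
Op 1: best P0=- P1=- P2=NH1
Op 2: best P0=- P1=NH0 P2=NH1
Op 3: best P0=- P1=NH0 P2=NH1
Op 4: best P0=NH2 P1=NH0 P2=NH1
Op 5: best P0=NH1 P1=NH0 P2=NH1
Op 6: best P0=NH1 P1=NH0 P2=NH1
Op 7: best P0=NH1 P1=NH0 P2=NH1
Op 8: best P0=NH1 P1=- P2=NH1
Op 9: best P0=NH1 P1=- P2=NH1
Op 10: best P0=NH1 P1=- P2=NH1
Op 11: best P0=NH0 P1=- P2=NH1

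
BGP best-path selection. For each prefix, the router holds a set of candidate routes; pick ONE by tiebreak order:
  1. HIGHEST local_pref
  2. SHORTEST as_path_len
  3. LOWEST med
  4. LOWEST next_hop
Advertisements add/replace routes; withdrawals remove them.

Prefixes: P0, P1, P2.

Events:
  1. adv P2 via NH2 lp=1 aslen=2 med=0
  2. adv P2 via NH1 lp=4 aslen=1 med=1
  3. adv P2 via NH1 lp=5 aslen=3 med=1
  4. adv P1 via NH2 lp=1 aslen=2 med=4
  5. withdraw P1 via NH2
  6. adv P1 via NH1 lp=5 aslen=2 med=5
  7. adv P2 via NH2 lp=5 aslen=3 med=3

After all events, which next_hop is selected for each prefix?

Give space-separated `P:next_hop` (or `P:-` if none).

Op 1: best P0=- P1=- P2=NH2
Op 2: best P0=- P1=- P2=NH1
Op 3: best P0=- P1=- P2=NH1
Op 4: best P0=- P1=NH2 P2=NH1
Op 5: best P0=- P1=- P2=NH1
Op 6: best P0=- P1=NH1 P2=NH1
Op 7: best P0=- P1=NH1 P2=NH1

Answer: P0:- P1:NH1 P2:NH1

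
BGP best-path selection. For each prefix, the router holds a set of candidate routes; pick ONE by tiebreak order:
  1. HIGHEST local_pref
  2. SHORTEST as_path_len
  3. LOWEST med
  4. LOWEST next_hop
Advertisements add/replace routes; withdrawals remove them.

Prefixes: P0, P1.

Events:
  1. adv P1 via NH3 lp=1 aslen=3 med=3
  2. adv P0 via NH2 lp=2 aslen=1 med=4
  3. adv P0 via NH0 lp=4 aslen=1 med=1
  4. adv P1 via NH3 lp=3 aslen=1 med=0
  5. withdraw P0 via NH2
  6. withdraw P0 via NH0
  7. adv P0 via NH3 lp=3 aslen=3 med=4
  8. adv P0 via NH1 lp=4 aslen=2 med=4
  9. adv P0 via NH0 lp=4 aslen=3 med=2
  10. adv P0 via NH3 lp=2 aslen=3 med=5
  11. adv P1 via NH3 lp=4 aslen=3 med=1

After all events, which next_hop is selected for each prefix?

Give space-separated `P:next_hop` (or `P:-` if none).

Op 1: best P0=- P1=NH3
Op 2: best P0=NH2 P1=NH3
Op 3: best P0=NH0 P1=NH3
Op 4: best P0=NH0 P1=NH3
Op 5: best P0=NH0 P1=NH3
Op 6: best P0=- P1=NH3
Op 7: best P0=NH3 P1=NH3
Op 8: best P0=NH1 P1=NH3
Op 9: best P0=NH1 P1=NH3
Op 10: best P0=NH1 P1=NH3
Op 11: best P0=NH1 P1=NH3

Answer: P0:NH1 P1:NH3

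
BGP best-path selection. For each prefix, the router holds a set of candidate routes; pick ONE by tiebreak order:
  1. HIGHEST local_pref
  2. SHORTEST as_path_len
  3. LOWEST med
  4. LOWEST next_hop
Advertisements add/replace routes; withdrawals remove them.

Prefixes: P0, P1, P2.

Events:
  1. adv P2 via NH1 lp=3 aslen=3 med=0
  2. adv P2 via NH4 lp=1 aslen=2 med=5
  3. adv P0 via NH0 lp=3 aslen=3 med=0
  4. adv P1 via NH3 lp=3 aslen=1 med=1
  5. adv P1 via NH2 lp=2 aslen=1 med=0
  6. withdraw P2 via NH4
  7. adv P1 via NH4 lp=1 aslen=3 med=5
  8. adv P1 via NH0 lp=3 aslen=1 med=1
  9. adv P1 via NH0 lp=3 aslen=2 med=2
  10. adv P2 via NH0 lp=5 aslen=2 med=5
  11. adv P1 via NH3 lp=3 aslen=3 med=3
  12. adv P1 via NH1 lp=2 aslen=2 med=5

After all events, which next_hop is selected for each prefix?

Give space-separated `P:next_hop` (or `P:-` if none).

Answer: P0:NH0 P1:NH0 P2:NH0

Derivation:
Op 1: best P0=- P1=- P2=NH1
Op 2: best P0=- P1=- P2=NH1
Op 3: best P0=NH0 P1=- P2=NH1
Op 4: best P0=NH0 P1=NH3 P2=NH1
Op 5: best P0=NH0 P1=NH3 P2=NH1
Op 6: best P0=NH0 P1=NH3 P2=NH1
Op 7: best P0=NH0 P1=NH3 P2=NH1
Op 8: best P0=NH0 P1=NH0 P2=NH1
Op 9: best P0=NH0 P1=NH3 P2=NH1
Op 10: best P0=NH0 P1=NH3 P2=NH0
Op 11: best P0=NH0 P1=NH0 P2=NH0
Op 12: best P0=NH0 P1=NH0 P2=NH0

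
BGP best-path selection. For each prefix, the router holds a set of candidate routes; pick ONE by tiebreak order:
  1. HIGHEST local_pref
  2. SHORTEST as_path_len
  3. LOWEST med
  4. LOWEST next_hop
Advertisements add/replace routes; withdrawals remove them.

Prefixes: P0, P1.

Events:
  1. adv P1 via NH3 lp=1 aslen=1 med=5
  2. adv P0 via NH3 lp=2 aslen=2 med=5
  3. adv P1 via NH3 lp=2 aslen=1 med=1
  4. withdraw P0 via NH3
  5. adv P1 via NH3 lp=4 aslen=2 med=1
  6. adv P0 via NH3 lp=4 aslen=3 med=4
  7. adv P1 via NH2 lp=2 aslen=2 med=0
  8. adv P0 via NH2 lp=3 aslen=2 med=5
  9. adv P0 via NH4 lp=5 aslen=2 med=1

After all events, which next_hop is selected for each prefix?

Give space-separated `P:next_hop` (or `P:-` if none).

Op 1: best P0=- P1=NH3
Op 2: best P0=NH3 P1=NH3
Op 3: best P0=NH3 P1=NH3
Op 4: best P0=- P1=NH3
Op 5: best P0=- P1=NH3
Op 6: best P0=NH3 P1=NH3
Op 7: best P0=NH3 P1=NH3
Op 8: best P0=NH3 P1=NH3
Op 9: best P0=NH4 P1=NH3

Answer: P0:NH4 P1:NH3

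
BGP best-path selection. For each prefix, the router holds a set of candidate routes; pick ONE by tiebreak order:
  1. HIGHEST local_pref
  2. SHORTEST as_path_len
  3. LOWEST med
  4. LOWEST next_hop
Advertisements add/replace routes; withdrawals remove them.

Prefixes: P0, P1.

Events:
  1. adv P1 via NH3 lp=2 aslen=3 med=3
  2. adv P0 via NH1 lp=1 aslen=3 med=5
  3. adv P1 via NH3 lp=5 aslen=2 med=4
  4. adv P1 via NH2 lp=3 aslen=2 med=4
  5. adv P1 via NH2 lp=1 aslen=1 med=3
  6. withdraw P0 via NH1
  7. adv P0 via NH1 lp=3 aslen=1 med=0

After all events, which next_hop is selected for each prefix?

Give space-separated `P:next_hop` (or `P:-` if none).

Answer: P0:NH1 P1:NH3

Derivation:
Op 1: best P0=- P1=NH3
Op 2: best P0=NH1 P1=NH3
Op 3: best P0=NH1 P1=NH3
Op 4: best P0=NH1 P1=NH3
Op 5: best P0=NH1 P1=NH3
Op 6: best P0=- P1=NH3
Op 7: best P0=NH1 P1=NH3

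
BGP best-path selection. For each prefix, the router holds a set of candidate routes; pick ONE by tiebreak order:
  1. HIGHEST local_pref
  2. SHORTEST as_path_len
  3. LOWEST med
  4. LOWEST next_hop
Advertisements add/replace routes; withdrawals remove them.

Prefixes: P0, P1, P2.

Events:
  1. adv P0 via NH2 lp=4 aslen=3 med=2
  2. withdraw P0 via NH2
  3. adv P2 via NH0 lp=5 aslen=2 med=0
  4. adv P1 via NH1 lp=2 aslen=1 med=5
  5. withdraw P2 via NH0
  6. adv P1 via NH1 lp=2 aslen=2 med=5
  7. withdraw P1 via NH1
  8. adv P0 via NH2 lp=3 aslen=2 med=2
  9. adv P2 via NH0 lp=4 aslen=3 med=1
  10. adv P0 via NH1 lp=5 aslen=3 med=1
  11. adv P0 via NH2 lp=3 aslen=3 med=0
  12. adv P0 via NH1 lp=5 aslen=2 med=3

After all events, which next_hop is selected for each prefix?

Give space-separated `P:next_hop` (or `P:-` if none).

Answer: P0:NH1 P1:- P2:NH0

Derivation:
Op 1: best P0=NH2 P1=- P2=-
Op 2: best P0=- P1=- P2=-
Op 3: best P0=- P1=- P2=NH0
Op 4: best P0=- P1=NH1 P2=NH0
Op 5: best P0=- P1=NH1 P2=-
Op 6: best P0=- P1=NH1 P2=-
Op 7: best P0=- P1=- P2=-
Op 8: best P0=NH2 P1=- P2=-
Op 9: best P0=NH2 P1=- P2=NH0
Op 10: best P0=NH1 P1=- P2=NH0
Op 11: best P0=NH1 P1=- P2=NH0
Op 12: best P0=NH1 P1=- P2=NH0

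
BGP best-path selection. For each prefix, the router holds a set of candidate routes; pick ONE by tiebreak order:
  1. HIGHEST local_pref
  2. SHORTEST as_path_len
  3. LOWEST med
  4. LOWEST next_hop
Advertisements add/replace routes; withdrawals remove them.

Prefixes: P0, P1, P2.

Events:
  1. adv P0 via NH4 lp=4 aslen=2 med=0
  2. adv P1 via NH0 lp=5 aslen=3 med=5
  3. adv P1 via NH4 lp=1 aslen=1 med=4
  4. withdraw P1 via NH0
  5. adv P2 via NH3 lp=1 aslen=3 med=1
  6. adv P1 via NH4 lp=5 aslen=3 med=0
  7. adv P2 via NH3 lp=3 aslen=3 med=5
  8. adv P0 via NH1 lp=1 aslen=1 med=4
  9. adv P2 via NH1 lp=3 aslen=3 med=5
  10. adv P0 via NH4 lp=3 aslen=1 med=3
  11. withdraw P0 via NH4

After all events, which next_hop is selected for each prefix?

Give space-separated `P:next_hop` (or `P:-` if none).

Answer: P0:NH1 P1:NH4 P2:NH1

Derivation:
Op 1: best P0=NH4 P1=- P2=-
Op 2: best P0=NH4 P1=NH0 P2=-
Op 3: best P0=NH4 P1=NH0 P2=-
Op 4: best P0=NH4 P1=NH4 P2=-
Op 5: best P0=NH4 P1=NH4 P2=NH3
Op 6: best P0=NH4 P1=NH4 P2=NH3
Op 7: best P0=NH4 P1=NH4 P2=NH3
Op 8: best P0=NH4 P1=NH4 P2=NH3
Op 9: best P0=NH4 P1=NH4 P2=NH1
Op 10: best P0=NH4 P1=NH4 P2=NH1
Op 11: best P0=NH1 P1=NH4 P2=NH1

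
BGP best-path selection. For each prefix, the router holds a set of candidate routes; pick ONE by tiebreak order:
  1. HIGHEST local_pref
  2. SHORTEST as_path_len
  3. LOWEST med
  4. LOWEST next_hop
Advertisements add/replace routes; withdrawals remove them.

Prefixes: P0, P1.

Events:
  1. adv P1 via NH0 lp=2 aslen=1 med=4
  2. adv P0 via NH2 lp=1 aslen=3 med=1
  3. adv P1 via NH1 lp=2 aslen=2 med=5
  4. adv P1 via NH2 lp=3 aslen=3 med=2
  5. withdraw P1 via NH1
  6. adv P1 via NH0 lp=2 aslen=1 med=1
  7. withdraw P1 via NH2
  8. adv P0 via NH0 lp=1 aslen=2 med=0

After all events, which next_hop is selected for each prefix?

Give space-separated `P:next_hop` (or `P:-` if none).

Answer: P0:NH0 P1:NH0

Derivation:
Op 1: best P0=- P1=NH0
Op 2: best P0=NH2 P1=NH0
Op 3: best P0=NH2 P1=NH0
Op 4: best P0=NH2 P1=NH2
Op 5: best P0=NH2 P1=NH2
Op 6: best P0=NH2 P1=NH2
Op 7: best P0=NH2 P1=NH0
Op 8: best P0=NH0 P1=NH0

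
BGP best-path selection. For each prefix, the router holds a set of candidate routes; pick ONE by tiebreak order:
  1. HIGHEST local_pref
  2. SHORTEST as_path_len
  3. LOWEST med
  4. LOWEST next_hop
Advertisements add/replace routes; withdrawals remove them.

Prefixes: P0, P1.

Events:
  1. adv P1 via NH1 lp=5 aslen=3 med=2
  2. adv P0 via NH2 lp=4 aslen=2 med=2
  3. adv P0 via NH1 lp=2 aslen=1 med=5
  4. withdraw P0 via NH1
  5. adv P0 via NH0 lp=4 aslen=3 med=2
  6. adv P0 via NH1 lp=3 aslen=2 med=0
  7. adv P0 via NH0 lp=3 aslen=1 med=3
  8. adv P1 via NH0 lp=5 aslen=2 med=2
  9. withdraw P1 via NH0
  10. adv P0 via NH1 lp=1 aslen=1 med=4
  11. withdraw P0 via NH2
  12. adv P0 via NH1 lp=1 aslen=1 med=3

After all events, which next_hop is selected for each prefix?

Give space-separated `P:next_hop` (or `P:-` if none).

Answer: P0:NH0 P1:NH1

Derivation:
Op 1: best P0=- P1=NH1
Op 2: best P0=NH2 P1=NH1
Op 3: best P0=NH2 P1=NH1
Op 4: best P0=NH2 P1=NH1
Op 5: best P0=NH2 P1=NH1
Op 6: best P0=NH2 P1=NH1
Op 7: best P0=NH2 P1=NH1
Op 8: best P0=NH2 P1=NH0
Op 9: best P0=NH2 P1=NH1
Op 10: best P0=NH2 P1=NH1
Op 11: best P0=NH0 P1=NH1
Op 12: best P0=NH0 P1=NH1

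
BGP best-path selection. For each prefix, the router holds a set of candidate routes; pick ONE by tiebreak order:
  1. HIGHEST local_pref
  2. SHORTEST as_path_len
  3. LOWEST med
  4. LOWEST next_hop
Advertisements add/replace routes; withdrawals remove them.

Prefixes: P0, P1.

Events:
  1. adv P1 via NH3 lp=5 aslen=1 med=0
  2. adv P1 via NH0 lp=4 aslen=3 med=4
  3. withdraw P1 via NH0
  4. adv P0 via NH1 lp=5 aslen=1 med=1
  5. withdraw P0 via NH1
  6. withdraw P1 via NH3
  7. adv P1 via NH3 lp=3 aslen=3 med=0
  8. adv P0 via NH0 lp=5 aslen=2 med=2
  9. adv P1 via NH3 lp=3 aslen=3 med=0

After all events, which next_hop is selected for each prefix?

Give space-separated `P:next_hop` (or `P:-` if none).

Answer: P0:NH0 P1:NH3

Derivation:
Op 1: best P0=- P1=NH3
Op 2: best P0=- P1=NH3
Op 3: best P0=- P1=NH3
Op 4: best P0=NH1 P1=NH3
Op 5: best P0=- P1=NH3
Op 6: best P0=- P1=-
Op 7: best P0=- P1=NH3
Op 8: best P0=NH0 P1=NH3
Op 9: best P0=NH0 P1=NH3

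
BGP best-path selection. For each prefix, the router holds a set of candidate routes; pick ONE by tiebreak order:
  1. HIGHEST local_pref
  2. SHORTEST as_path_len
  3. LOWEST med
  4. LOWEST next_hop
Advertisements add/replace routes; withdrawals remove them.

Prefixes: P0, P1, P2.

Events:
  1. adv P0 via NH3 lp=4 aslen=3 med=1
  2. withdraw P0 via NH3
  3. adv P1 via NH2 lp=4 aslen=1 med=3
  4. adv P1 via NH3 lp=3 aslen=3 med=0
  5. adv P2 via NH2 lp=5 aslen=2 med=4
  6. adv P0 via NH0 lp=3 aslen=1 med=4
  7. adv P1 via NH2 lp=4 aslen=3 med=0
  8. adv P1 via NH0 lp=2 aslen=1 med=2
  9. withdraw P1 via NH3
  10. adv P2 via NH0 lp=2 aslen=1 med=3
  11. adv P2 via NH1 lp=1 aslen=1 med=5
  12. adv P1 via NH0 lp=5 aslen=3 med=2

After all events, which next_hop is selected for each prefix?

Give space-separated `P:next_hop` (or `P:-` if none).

Answer: P0:NH0 P1:NH0 P2:NH2

Derivation:
Op 1: best P0=NH3 P1=- P2=-
Op 2: best P0=- P1=- P2=-
Op 3: best P0=- P1=NH2 P2=-
Op 4: best P0=- P1=NH2 P2=-
Op 5: best P0=- P1=NH2 P2=NH2
Op 6: best P0=NH0 P1=NH2 P2=NH2
Op 7: best P0=NH0 P1=NH2 P2=NH2
Op 8: best P0=NH0 P1=NH2 P2=NH2
Op 9: best P0=NH0 P1=NH2 P2=NH2
Op 10: best P0=NH0 P1=NH2 P2=NH2
Op 11: best P0=NH0 P1=NH2 P2=NH2
Op 12: best P0=NH0 P1=NH0 P2=NH2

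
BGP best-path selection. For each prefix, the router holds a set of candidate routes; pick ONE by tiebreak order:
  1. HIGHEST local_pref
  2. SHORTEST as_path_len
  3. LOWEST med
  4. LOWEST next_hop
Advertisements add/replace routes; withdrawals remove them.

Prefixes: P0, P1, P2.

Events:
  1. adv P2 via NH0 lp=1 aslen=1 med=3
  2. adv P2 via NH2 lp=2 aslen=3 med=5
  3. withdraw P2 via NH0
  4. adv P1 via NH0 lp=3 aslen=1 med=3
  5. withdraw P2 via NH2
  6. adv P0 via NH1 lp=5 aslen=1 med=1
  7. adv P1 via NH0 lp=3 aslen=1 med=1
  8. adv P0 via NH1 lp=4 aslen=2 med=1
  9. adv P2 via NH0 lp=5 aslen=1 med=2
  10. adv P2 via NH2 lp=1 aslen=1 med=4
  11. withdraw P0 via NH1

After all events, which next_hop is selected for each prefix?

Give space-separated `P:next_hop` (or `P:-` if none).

Answer: P0:- P1:NH0 P2:NH0

Derivation:
Op 1: best P0=- P1=- P2=NH0
Op 2: best P0=- P1=- P2=NH2
Op 3: best P0=- P1=- P2=NH2
Op 4: best P0=- P1=NH0 P2=NH2
Op 5: best P0=- P1=NH0 P2=-
Op 6: best P0=NH1 P1=NH0 P2=-
Op 7: best P0=NH1 P1=NH0 P2=-
Op 8: best P0=NH1 P1=NH0 P2=-
Op 9: best P0=NH1 P1=NH0 P2=NH0
Op 10: best P0=NH1 P1=NH0 P2=NH0
Op 11: best P0=- P1=NH0 P2=NH0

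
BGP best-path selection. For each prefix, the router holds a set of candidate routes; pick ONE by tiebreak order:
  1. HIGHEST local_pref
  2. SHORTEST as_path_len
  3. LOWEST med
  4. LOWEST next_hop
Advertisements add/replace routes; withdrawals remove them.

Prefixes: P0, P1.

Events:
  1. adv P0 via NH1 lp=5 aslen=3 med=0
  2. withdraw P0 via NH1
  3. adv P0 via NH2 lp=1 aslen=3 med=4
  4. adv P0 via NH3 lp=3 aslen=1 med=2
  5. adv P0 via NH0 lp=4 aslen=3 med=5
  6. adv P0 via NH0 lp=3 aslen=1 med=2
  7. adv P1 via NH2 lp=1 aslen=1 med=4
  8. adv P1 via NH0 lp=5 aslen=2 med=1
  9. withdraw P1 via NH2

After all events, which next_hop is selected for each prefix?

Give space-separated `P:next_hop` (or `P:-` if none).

Answer: P0:NH0 P1:NH0

Derivation:
Op 1: best P0=NH1 P1=-
Op 2: best P0=- P1=-
Op 3: best P0=NH2 P1=-
Op 4: best P0=NH3 P1=-
Op 5: best P0=NH0 P1=-
Op 6: best P0=NH0 P1=-
Op 7: best P0=NH0 P1=NH2
Op 8: best P0=NH0 P1=NH0
Op 9: best P0=NH0 P1=NH0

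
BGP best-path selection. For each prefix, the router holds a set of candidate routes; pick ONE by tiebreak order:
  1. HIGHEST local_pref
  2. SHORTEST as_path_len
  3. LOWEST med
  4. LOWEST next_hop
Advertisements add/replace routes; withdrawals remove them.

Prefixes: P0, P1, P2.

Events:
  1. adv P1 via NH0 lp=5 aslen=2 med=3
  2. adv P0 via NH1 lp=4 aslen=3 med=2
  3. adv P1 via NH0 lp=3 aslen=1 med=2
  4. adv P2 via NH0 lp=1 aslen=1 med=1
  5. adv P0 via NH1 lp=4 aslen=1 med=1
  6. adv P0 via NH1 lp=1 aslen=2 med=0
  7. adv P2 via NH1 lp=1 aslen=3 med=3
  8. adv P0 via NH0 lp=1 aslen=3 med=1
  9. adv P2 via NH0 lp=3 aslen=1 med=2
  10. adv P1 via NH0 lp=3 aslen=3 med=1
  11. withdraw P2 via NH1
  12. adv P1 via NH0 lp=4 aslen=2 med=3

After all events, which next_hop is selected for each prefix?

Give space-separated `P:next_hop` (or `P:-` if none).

Answer: P0:NH1 P1:NH0 P2:NH0

Derivation:
Op 1: best P0=- P1=NH0 P2=-
Op 2: best P0=NH1 P1=NH0 P2=-
Op 3: best P0=NH1 P1=NH0 P2=-
Op 4: best P0=NH1 P1=NH0 P2=NH0
Op 5: best P0=NH1 P1=NH0 P2=NH0
Op 6: best P0=NH1 P1=NH0 P2=NH0
Op 7: best P0=NH1 P1=NH0 P2=NH0
Op 8: best P0=NH1 P1=NH0 P2=NH0
Op 9: best P0=NH1 P1=NH0 P2=NH0
Op 10: best P0=NH1 P1=NH0 P2=NH0
Op 11: best P0=NH1 P1=NH0 P2=NH0
Op 12: best P0=NH1 P1=NH0 P2=NH0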